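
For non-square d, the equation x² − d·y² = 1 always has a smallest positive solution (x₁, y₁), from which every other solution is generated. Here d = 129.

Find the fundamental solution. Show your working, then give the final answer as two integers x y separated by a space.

[11; 2,1,3,1,6,1,3,1,2,22] for √129; ℓ=10 ⇒ convergent index 9
step 0: (11, 1)  from 11·(1,0) + (0,1)
…
step 2: (34, 3)  from 1·(23,2) + (11,1)
…
step 4: (159, 14)  from 1·(125,11) + (34,3)
step 5: (1079, 95)  from 6·(159,14) + (125,11)
…
step 8: (6031, 531)  from 1·(4793,422) + (1238,109)
step 9: (16855, 1484)  from 2·(6031,531) + (4793,422)
fundamental: x₁=16855, y₁=1484  (since 284091025 − 129·2202256 = 1)

16855 1484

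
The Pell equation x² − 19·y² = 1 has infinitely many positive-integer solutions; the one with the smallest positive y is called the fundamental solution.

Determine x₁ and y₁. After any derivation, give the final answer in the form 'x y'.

170 39

√19 → a₀=4, period (2,1,3,1,2,8); ℓ=6 even so k=5
k=0  a_k=4  p_k/q_k = 4/1
k=1  a_k=2  p_k/q_k = 9/2
k=2  a_k=1  p_k/q_k = 13/3
k=3  a_k=3  p_k/q_k = 48/11
k=4  a_k=1  p_k/q_k = 61/14
k=5  a_k=2  p_k/q_k = 170/39
(x₁, y₁) = (170, 39);  170² − 19·39² = 1 ✓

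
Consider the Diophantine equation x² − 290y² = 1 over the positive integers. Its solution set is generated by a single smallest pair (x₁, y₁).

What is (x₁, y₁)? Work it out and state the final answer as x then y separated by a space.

d=290: √d = [17; 34] (ℓ=1, odd), read p_1/q_1
k=0  a_k=17  p_k/q_k = 17/1
k=1  a_k=34  p_k/q_k = 579/34
(x₁, y₁) = (579, 34);  579² − 290·34² = 1 ✓

579 34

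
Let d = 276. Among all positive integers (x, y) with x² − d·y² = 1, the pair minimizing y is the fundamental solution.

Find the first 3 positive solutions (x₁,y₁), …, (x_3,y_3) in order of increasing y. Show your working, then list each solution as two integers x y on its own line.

[16; 1,1,1,1,2,2,2,1,1,1,1,32] for √276; ℓ=12 ⇒ convergent index 11
k=0  a_k=16  p_k/q_k = 16/1
k=1  a_k=1  p_k/q_k = 17/1
k=2  a_k=1  p_k/q_k = 33/2
k=3  a_k=1  p_k/q_k = 50/3
…
k=5  a_k=2  p_k/q_k = 216/13
k=6  a_k=2  p_k/q_k = 515/31
k=7  a_k=2  p_k/q_k = 1246/75
…
k=9  a_k=1  p_k/q_k = 3007/181
k=10  a_k=1  p_k/q_k = 4768/287
k=11  a_k=1  p_k/q_k = 7775/468
→ (7775, 468).  Check: 7775²=60450625, 276·468²=60450624, difference 1.
(7775+468√276)^2 = 120901249 + 7277400√276
(7775+468√276)^3 = 1880014414175 + 113163569532√276

7775 468
120901249 7277400
1880014414175 113163569532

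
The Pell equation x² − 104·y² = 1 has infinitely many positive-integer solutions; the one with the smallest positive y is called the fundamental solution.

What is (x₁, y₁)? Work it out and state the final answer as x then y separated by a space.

51 5

d=104: √d = [10; 5,20] (ℓ=2, even), read p_1/q_1
step 0: (10, 1)  from 10·(1,0) + (0,1)
step 1: (51, 5)  from 5·(10,1) + (1,0)
fundamental: x₁=51, y₁=5  (since 2601 − 104·25 = 1)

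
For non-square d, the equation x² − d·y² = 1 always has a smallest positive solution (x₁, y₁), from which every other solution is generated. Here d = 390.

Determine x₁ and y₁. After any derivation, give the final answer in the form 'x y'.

79 4

√390 → a₀=19, period (1,2,1,38); ℓ=4 even so k=3
step 0: (19, 1)  from 19·(1,0) + (0,1)
step 1: (20, 1)  from 1·(19,1) + (1,0)
step 2: (59, 3)  from 2·(20,1) + (19,1)
step 3: (79, 4)  from 1·(59,3) + (20,1)
→ (79, 4).  Check: 79²=6241, 390·4²=6240, difference 1.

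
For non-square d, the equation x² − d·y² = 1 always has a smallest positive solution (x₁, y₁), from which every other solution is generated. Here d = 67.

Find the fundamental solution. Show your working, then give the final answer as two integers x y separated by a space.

d=67: √d = [8; 5,2,1,1,7,1,1,2,5,16] (ℓ=10, even), read p_9/q_9
k=0  a_k=8  p_k/q_k = 8/1
k=1  a_k=5  p_k/q_k = 41/5
…
k=3  a_k=1  p_k/q_k = 131/16
…
k=8  a_k=2  p_k/q_k = 9053/1106
k=9  a_k=5  p_k/q_k = 48842/5967
fundamental: x₁=48842, y₁=5967  (since 2385540964 − 67·35605089 = 1)

48842 5967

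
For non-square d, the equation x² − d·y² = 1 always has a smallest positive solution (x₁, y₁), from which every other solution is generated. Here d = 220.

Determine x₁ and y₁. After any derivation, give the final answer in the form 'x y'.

√220 = [14; 1,4,1,28, …], period ℓ=4 (even) → k=3
i=0: a=14 ⇒ p=14, q=1
i=1: a=1 ⇒ p=15, q=1
i=2: a=4 ⇒ p=74, q=5
i=3: a=1 ⇒ p=89, q=6
→ (89, 6).  Check: 89²=7921, 220·6²=7920, difference 1.

89 6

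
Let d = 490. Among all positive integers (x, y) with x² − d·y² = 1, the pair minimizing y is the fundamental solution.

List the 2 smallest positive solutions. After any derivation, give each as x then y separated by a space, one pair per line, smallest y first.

1039681 46968
2161873163521 97663474416

d=490: √d = [22; 7,2,1,4,4,4,1,2,7,44] (ℓ=10, even), read p_9/q_9
i=0: a=22 ⇒ p=22, q=1
i=1: a=7 ⇒ p=155, q=7
i=2: a=2 ⇒ p=332, q=15
i=3: a=1 ⇒ p=487, q=22
i=4: a=4 ⇒ p=2280, q=103
i=5: a=4 ⇒ p=9607, q=434
i=6: a=4 ⇒ p=40708, q=1839
i=7: a=1 ⇒ p=50315, q=2273
i=8: a=2 ⇒ p=141338, q=6385
i=9: a=7 ⇒ p=1039681, q=46968
(x₁, y₁) = (1039681, 46968);  1039681² − 490·46968² = 1 ✓
k=2:  x_2 = 1039681·1039681+490·46968·46968 = 2161873163521,  y_2 = 1039681·46968+46968·1039681 = 97663474416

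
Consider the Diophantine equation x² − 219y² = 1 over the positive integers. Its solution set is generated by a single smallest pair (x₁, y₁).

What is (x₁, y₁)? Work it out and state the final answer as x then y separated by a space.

74 5

d=219: √d = [14; 1,3,1,28] (ℓ=4, even), read p_3/q_3
step 0: (14, 1)  from 14·(1,0) + (0,1)
step 1: (15, 1)  from 1·(14,1) + (1,0)
step 2: (59, 4)  from 3·(15,1) + (14,1)
step 3: (74, 5)  from 1·(59,4) + (15,1)
→ (74, 5).  Check: 74²=5476, 219·5²=5475, difference 1.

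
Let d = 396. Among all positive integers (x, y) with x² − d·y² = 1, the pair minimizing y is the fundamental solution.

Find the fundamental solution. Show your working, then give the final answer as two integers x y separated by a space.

199 10

√396 → a₀=19, period (1,8,1,38); ℓ=4 even so k=3
step 0: (19, 1)  from 19·(1,0) + (0,1)
step 1: (20, 1)  from 1·(19,1) + (1,0)
step 2: (179, 9)  from 8·(20,1) + (19,1)
step 3: (199, 10)  from 1·(179,9) + (20,1)
→ (199, 10).  Check: 199²=39601, 396·10²=39600, difference 1.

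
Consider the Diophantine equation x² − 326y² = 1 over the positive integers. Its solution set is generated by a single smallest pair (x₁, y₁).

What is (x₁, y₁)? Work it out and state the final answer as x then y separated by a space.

325 18

d=326: √d = [18; 18,36] (ℓ=2, even), read p_1/q_1
k=0  a_k=18  p_k/q_k = 18/1
k=1  a_k=18  p_k/q_k = 325/18
fundamental: x₁=325, y₁=18  (since 105625 − 326·324 = 1)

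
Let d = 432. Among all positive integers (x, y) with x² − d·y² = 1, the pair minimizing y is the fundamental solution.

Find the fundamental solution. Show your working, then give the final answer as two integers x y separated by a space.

[20; 1,3,1,1,1,3,1,40] for √432; ℓ=8 ⇒ convergent index 7
a_0=20:  p_0=20·1+0=20,  q_0=20·0+1=1
a_1=1:  p_1=1·20+1=21,  q_1=1·1+0=1
…
a_3=1:  p_3=1·83+21=104,  q_3=1·4+1=5
a_4=1:  p_4=1·104+83=187,  q_4=1·5+4=9
…
a_6=3:  p_6=3·291+187=1060,  q_6=3·14+9=51
a_7=1:  p_7=1·1060+291=1351,  q_7=1·51+14=65
(x₁, y₁) = (1351, 65);  1351² − 432·65² = 1 ✓

1351 65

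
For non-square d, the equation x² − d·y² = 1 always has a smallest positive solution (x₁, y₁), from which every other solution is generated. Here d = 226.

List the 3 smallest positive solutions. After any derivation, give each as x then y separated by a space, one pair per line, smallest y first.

451 30
406801 27060
366934051 24408090

d=226: √d = [15; 30] (ℓ=1, odd), read p_1/q_1
a_0=15:  p_0=15·1+0=15,  q_0=15·0+1=1
a_1=30:  p_1=30·15+1=451,  q_1=30·1+0=30
→ (451, 30).  Check: 451²=203401, 226·30²=203400, difference 1.
k=2:  x_2 = 451·451+226·30·30 = 406801,  y_2 = 451·30+30·451 = 27060
k=3:  x_3 = 451·406801+226·30·27060 = 366934051,  y_3 = 451·27060+30·406801 = 24408090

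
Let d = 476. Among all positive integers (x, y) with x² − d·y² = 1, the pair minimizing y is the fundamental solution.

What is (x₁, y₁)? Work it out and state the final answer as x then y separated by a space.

28799 1320

d=476: √d = [21; 1,4,2,10,2,4,1,42] (ℓ=8, even), read p_7/q_7
a_0=21:  p_0=21·1+0=21,  q_0=21·0+1=1
…
a_3=2:  p_3=2·109+22=240,  q_3=2·5+1=11
a_4=10:  p_4=10·240+109=2509,  q_4=10·11+5=115
a_5=2:  p_5=2·2509+240=5258,  q_5=2·115+11=241
a_6=4:  p_6=4·5258+2509=23541,  q_6=4·241+115=1079
a_7=1:  p_7=1·23541+5258=28799,  q_7=1·1079+241=1320
(x₁, y₁) = (28799, 1320);  28799² − 476·1320² = 1 ✓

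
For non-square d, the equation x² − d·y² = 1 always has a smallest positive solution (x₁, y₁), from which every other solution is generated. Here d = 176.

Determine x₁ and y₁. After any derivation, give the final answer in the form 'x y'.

√176 = [13; 3,1,3,26, …], period ℓ=4 (even) → k=3
a_0=13:  p_0=13·1+0=13,  q_0=13·0+1=1
…
a_2=1:  p_2=1·40+13=53,  q_2=1·3+1=4
a_3=3:  p_3=3·53+40=199,  q_3=3·4+3=15
(x₁, y₁) = (199, 15);  199² − 176·15² = 1 ✓

199 15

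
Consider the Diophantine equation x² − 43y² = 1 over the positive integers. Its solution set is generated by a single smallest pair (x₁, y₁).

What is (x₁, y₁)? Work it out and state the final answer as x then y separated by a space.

√43 → a₀=6, period (1,1,3,1,5,1,3,1,1,12); ℓ=10 even so k=9
a_0=6:  p_0=6·1+0=6,  q_0=6·0+1=1
a_1=1:  p_1=1·6+1=7,  q_1=1·1+0=1
a_2=1:  p_2=1·7+6=13,  q_2=1·1+1=2
a_3=3:  p_3=3·13+7=46,  q_3=3·2+1=7
a_4=1:  p_4=1·46+13=59,  q_4=1·7+2=9
a_5=5:  p_5=5·59+46=341,  q_5=5·9+7=52
a_6=1:  p_6=1·341+59=400,  q_6=1·52+9=61
a_7=3:  p_7=3·400+341=1541,  q_7=3·61+52=235
a_8=1:  p_8=1·1541+400=1941,  q_8=1·235+61=296
a_9=1:  p_9=1·1941+1541=3482,  q_9=1·296+235=531
→ (3482, 531).  Check: 3482²=12124324, 43·531²=12124323, difference 1.

3482 531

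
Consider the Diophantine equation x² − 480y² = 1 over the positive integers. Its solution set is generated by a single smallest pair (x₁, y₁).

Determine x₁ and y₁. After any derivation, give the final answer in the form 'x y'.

241 11

√480 → a₀=21, period (1,9,1,42); ℓ=4 even so k=3
step 0: (21, 1)  from 21·(1,0) + (0,1)
…
step 2: (219, 10)  from 9·(22,1) + (21,1)
step 3: (241, 11)  from 1·(219,10) + (22,1)
→ (241, 11).  Check: 241²=58081, 480·11²=58080, difference 1.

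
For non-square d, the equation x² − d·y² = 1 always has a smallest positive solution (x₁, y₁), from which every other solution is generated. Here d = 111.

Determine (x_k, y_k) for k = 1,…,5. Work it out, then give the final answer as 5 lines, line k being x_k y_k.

√111 = [10; 1,1,6,1,1,20, …], period ℓ=6 (even) → k=5
i=0: a=10 ⇒ p=10, q=1
…
i=2: a=1 ⇒ p=21, q=2
i=3: a=6 ⇒ p=137, q=13
i=4: a=1 ⇒ p=158, q=15
i=5: a=1 ⇒ p=295, q=28
(x₁, y₁) = (295, 28);  295² − 111·28² = 1 ✓
n=2: (295,28)∘(295,28) = (295·295+111·28·28, 295·28+28·295) = (174049,16520)
n=3: (174049,16520)∘(295,28) = (295·174049+111·28·16520, 295·16520+28·174049) = (102688615,9746772)
n=4: (102688615,9746772)∘(295,28) = (295·102688615+111·28·9746772, 295·9746772+28·102688615) = (60586108801,5750578960)
n=5: (60586108801,5750578960)∘(295,28) = (295·60586108801+111·28·5750578960, 295·5750578960+28·60586108801) = (35745701503975,3392831839628)

295 28
174049 16520
102688615 9746772
60586108801 5750578960
35745701503975 3392831839628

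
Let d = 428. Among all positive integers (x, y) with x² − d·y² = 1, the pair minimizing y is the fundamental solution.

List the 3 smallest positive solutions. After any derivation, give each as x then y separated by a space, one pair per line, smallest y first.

1850887 89466
6851565373537 331182912684
25362946559057703751 1225964295417811950

√428 = [20; 1,2,4,1,5,10,5,1,4,2,1,40, …], period ℓ=12 (even) → k=11
a_0=20:  p_0=20·1+0=20,  q_0=20·0+1=1
a_1=1:  p_1=1·20+1=21,  q_1=1·1+0=1
…
a_4=1:  p_4=1·269+62=331,  q_4=1·13+3=16
a_5=5:  p_5=5·331+269=1924,  q_5=5·16+13=93
a_6=10:  p_6=10·1924+331=19571,  q_6=10·93+16=946
a_7=5:  p_7=5·19571+1924=99779,  q_7=5·946+93=4823
a_8=1:  p_8=1·99779+19571=119350,  q_8=1·4823+946=5769
a_9=4:  p_9=4·119350+99779=577179,  q_9=4·5769+4823=27899
a_10=2:  p_10=2·577179+119350=1273708,  q_10=2·27899+5769=61567
a_11=1:  p_11=1·1273708+577179=1850887,  q_11=1·61567+27899=89466
(x₁, y₁) = (1850887, 89466);  1850887² − 428·89466² = 1 ✓
k=2:  x_2 = 1850887·1850887+428·89466·89466 = 6851565373537,  y_2 = 1850887·89466+89466·1850887 = 331182912684
k=3:  x_3 = 1850887·6851565373537+428·89466·331182912684 = 25362946559057703751,  y_3 = 1850887·331182912684+89466·6851565373537 = 1225964295417811950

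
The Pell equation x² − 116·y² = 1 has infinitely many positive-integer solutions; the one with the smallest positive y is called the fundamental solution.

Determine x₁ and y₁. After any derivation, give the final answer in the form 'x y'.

√116 → a₀=10, period (1,3,2,1,4,1,2,3,1,20); ℓ=10 even so k=9
a_0=10:  p_0=10·1+0=10,  q_0=10·0+1=1
a_1=1:  p_1=1·10+1=11,  q_1=1·1+0=1
a_2=3:  p_2=3·11+10=43,  q_2=3·1+1=4
a_3=2:  p_3=2·43+11=97,  q_3=2·4+1=9
a_4=1:  p_4=1·97+43=140,  q_4=1·9+4=13
…
a_7=2:  p_7=2·797+657=2251,  q_7=2·74+61=209
a_8=3:  p_8=3·2251+797=7550,  q_8=3·209+74=701
a_9=1:  p_9=1·7550+2251=9801,  q_9=1·701+209=910
(x₁, y₁) = (9801, 910);  9801² − 116·910² = 1 ✓

9801 910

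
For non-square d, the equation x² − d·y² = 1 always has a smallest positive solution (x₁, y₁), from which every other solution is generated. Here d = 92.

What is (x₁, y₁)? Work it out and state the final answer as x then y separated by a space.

1151 120

√92 = [9; 1,1,2,4,2,1,1,18, …], period ℓ=8 (even) → k=7
a_0=9:  p_0=9·1+0=9,  q_0=9·0+1=1
…
a_6=1:  p_6=1·470+211=681,  q_6=1·49+22=71
a_7=1:  p_7=1·681+470=1151,  q_7=1·71+49=120
→ (1151, 120).  Check: 1151²=1324801, 92·120²=1324800, difference 1.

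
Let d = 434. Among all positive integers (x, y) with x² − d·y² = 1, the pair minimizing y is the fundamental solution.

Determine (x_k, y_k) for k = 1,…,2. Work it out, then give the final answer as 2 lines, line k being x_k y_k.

√434 = [20; 1,4,1,40, …], period ℓ=4 (even) → k=3
a_0=20:  p_0=20·1+0=20,  q_0=20·0+1=1
…
a_2=4:  p_2=4·21+20=104,  q_2=4·1+1=5
a_3=1:  p_3=1·104+21=125,  q_3=1·5+1=6
→ (125, 6).  Check: 125²=15625, 434·6²=15624, difference 1.
k=2:  x_2 = 125·125+434·6·6 = 31249,  y_2 = 125·6+6·125 = 1500

125 6
31249 1500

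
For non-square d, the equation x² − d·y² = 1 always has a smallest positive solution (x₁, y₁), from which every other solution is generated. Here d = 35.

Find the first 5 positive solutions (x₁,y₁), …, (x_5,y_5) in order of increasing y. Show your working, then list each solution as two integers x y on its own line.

6 1
71 12
846 143
10081 1704
120126 20305

√35 → a₀=5, period (1,10); ℓ=2 even so k=1
a_0=5:  p_0=5·1+0=5,  q_0=5·0+1=1
a_1=1:  p_1=1·5+1=6,  q_1=1·1+0=1
fundamental: x₁=6, y₁=1  (since 36 − 35·1 = 1)
n=2: (6,1)∘(6,1) = (6·6+35·1·1, 6·1+1·6) = (71,12)
n=3: (71,12)∘(6,1) = (6·71+35·1·12, 6·12+1·71) = (846,143)
n=4: (846,143)∘(6,1) = (6·846+35·1·143, 6·143+1·846) = (10081,1704)
n=5: (10081,1704)∘(6,1) = (6·10081+35·1·1704, 6·1704+1·10081) = (120126,20305)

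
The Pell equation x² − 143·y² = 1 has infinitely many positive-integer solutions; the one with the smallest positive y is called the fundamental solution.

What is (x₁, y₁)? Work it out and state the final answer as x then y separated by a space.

√143 → a₀=11, period (1,22); ℓ=2 even so k=1
step 0: (11, 1)  from 11·(1,0) + (0,1)
step 1: (12, 1)  from 1·(11,1) + (1,0)
(x₁, y₁) = (12, 1);  12² − 143·1² = 1 ✓

12 1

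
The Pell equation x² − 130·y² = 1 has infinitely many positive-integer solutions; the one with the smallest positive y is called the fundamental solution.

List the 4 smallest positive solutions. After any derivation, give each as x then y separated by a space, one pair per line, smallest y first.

√130 = [11; 2,2,22, …], period ℓ=3 (odd) → k=5
k=0  a_k=11  p_k/q_k = 11/1
k=1  a_k=2  p_k/q_k = 23/2
k=2  a_k=2  p_k/q_k = 57/5
k=3  a_k=22  p_k/q_k = 1277/112
k=4  a_k=2  p_k/q_k = 2611/229
k=5  a_k=2  p_k/q_k = 6499/570
→ (6499, 570).  Check: 6499²=42237001, 130·570²=42237000, difference 1.
n=2: (6499,570)∘(6499,570) = (6499·6499+130·570·570, 6499·570+570·6499) = (84474001,7408860)
n=3: (84474001,7408860)∘(6499,570) = (6499·84474001+130·570·7408860, 6499·7408860+570·84474001) = (1097993058499,96300361710)
n=4: (1097993058499,96300361710)∘(6499,570) = (6499·1097993058499+130·570·96300361710, 6499·96300361710+570·1097993058499) = (14271713689896001,1251712094097720)

6499 570
84474001 7408860
1097993058499 96300361710
14271713689896001 1251712094097720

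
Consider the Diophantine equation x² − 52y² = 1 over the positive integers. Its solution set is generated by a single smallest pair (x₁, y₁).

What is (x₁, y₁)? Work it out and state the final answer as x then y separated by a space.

649 90

√52 → a₀=7, period (4,1,2,1,4,14); ℓ=6 even so k=5
i=0: a=7 ⇒ p=7, q=1
i=1: a=4 ⇒ p=29, q=4
i=2: a=1 ⇒ p=36, q=5
…
i=4: a=1 ⇒ p=137, q=19
i=5: a=4 ⇒ p=649, q=90
→ (649, 90).  Check: 649²=421201, 52·90²=421200, difference 1.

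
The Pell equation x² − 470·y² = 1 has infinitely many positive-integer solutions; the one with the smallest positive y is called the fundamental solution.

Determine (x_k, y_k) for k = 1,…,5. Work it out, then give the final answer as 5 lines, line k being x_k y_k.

[21; 1,2,8,2,1,42] for √470; ℓ=6 ⇒ convergent index 5
a_0=21:  p_0=21·1+0=21,  q_0=21·0+1=1
a_1=1:  p_1=1·21+1=22,  q_1=1·1+0=1
…
a_3=8:  p_3=8·65+22=542,  q_3=8·3+1=25
a_4=2:  p_4=2·542+65=1149,  q_4=2·25+3=53
a_5=1:  p_5=1·1149+542=1691,  q_5=1·53+25=78
→ (1691, 78).  Check: 1691²=2859481, 470·78²=2859480, difference 1.
n=2: (1691,78)∘(1691,78) = (1691·1691+470·78·78, 1691·78+78·1691) = (5718961,263796)
n=3: (5718961,263796)∘(1691,78) = (1691·5718961+470·78·263796, 1691·263796+78·5718961) = (19341524411,892157994)
n=4: (19341524411,892157994)∘(1691,78) = (1691·19341524411+470·78·892157994, 1691·892157994+78·19341524411) = (65413029839041,3017278071912)
n=5: (65413029839041,3017278071912)∘(1691,78) = (1691·65413029839041+470·78·3017278071912, 1691·3017278071912+78·65413029839041) = (221226847574112251,10204433547048390)

1691 78
5718961 263796
19341524411 892157994
65413029839041 3017278071912
221226847574112251 10204433547048390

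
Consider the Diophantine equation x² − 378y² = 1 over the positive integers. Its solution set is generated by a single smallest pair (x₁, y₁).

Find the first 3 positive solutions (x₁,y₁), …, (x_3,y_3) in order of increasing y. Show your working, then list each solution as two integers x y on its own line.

8749 450
153090001 7874100
2678768828749 137781001350

√378 = [19; 2,3,1,4,1,3,2,38, …], period ℓ=8 (even) → k=7
a_0=19:  p_0=19·1+0=19,  q_0=19·0+1=1
a_1=2:  p_1=2·19+1=39,  q_1=2·1+0=2
a_2=3:  p_2=3·39+19=136,  q_2=3·2+1=7
…
a_4=4:  p_4=4·175+136=836,  q_4=4·9+7=43
a_5=1:  p_5=1·836+175=1011,  q_5=1·43+9=52
a_6=3:  p_6=3·1011+836=3869,  q_6=3·52+43=199
a_7=2:  p_7=2·3869+1011=8749,  q_7=2·199+52=450
fundamental: x₁=8749, y₁=450  (since 76545001 − 378·202500 = 1)
n=2: (8749,450)∘(8749,450) = (8749·8749+378·450·450, 8749·450+450·8749) = (153090001,7874100)
n=3: (153090001,7874100)∘(8749,450) = (8749·153090001+378·450·7874100, 8749·7874100+450·153090001) = (2678768828749,137781001350)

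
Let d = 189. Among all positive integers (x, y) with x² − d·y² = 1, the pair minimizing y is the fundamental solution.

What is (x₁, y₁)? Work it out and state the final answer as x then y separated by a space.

d=189: √d = [13; 1,2,1,26] (ℓ=4, even), read p_3/q_3
a_0=13:  p_0=13·1+0=13,  q_0=13·0+1=1
a_1=1:  p_1=1·13+1=14,  q_1=1·1+0=1
a_2=2:  p_2=2·14+13=41,  q_2=2·1+1=3
a_3=1:  p_3=1·41+14=55,  q_3=1·3+1=4
→ (55, 4).  Check: 55²=3025, 189·4²=3024, difference 1.

55 4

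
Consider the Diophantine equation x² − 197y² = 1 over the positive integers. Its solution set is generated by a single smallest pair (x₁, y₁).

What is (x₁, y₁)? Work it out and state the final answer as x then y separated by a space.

d=197: √d = [14; 28] (ℓ=1, odd), read p_1/q_1
a_0=14:  p_0=14·1+0=14,  q_0=14·0+1=1
a_1=28:  p_1=28·14+1=393,  q_1=28·1+0=28
fundamental: x₁=393, y₁=28  (since 154449 − 197·784 = 1)

393 28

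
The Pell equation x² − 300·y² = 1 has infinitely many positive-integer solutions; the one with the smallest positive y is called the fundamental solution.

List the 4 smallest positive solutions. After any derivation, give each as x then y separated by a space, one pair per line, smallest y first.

[17; 3,8,3,34] for √300; ℓ=4 ⇒ convergent index 3
step 0: (17, 1)  from 17·(1,0) + (0,1)
step 1: (52, 3)  from 3·(17,1) + (1,0)
step 2: (433, 25)  from 8·(52,3) + (17,1)
step 3: (1351, 78)  from 3·(433,25) + (52,3)
(x₁, y₁) = (1351, 78);  1351² − 300·78² = 1 ✓
(1351+78√300)^2 = 3650401 + 210756√300
(1351+78√300)^3 = 9863382151 + 569462634√300
(1351+78√300)^4 = 26650854921601 + 1538687826312√300

1351 78
3650401 210756
9863382151 569462634
26650854921601 1538687826312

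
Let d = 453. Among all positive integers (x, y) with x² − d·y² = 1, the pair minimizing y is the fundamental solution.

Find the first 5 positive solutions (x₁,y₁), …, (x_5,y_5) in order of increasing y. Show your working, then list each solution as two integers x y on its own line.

1653751 77700
5469784740001 256992905400
18091323967121133751 850004548596233100
59837090203895614338960001 2811391744490881177810800
197911295523547060893371760093751 9298683817686228472822980388500

[21; 3,1,1,10,14,10,1,1,3,42] for √453; ℓ=10 ⇒ convergent index 9
step 0: (21, 1)  from 21·(1,0) + (0,1)
step 1: (64, 3)  from 3·(21,1) + (1,0)
step 2: (85, 4)  from 1·(64,3) + (21,1)
step 3: (149, 7)  from 1·(85,4) + (64,3)
…
step 5: (22199, 1043)  from 14·(1575,74) + (149,7)
step 6: (223565, 10504)  from 10·(22199,1043) + (1575,74)
step 7: (245764, 11547)  from 1·(223565,10504) + (22199,1043)
step 8: (469329, 22051)  from 1·(245764,11547) + (223565,10504)
step 9: (1653751, 77700)  from 3·(469329,22051) + (245764,11547)
→ (1653751, 77700).  Check: 1653751²=2734892370001, 453·77700²=2734892370000, difference 1.
(x_2, y_2) = (1653751·1653751 + 453·77700·77700, 1653751·77700 + 77700·1653751) = (5469784740001, 256992905400)
(x_3, y_3) = (1653751·5469784740001 + 453·77700·256992905400, 1653751·256992905400 + 77700·5469784740001) = (18091323967121133751, 850004548596233100)
(x_4, y_4) = (1653751·18091323967121133751 + 453·77700·850004548596233100, 1653751·850004548596233100 + 77700·18091323967121133751) = (59837090203895614338960001, 2811391744490881177810800)
(x_5, y_5) = (1653751·59837090203895614338960001 + 453·77700·2811391744490881177810800, 1653751·2811391744490881177810800 + 77700·59837090203895614338960001) = (197911295523547060893371760093751, 9298683817686228472822980388500)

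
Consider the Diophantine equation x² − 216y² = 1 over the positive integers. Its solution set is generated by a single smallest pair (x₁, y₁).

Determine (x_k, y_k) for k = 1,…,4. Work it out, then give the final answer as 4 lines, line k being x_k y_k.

√216 = [14; 1,2,3,2,1,28, …], period ℓ=6 (even) → k=5
a_0=14:  p_0=14·1+0=14,  q_0=14·0+1=1
a_1=1:  p_1=1·14+1=15,  q_1=1·1+0=1
a_2=2:  p_2=2·15+14=44,  q_2=2·1+1=3
…
a_4=2:  p_4=2·147+44=338,  q_4=2·10+3=23
a_5=1:  p_5=1·338+147=485,  q_5=1·23+10=33
→ (485, 33).  Check: 485²=235225, 216·33²=235224, difference 1.
n=2: (485,33)∘(485,33) = (485·485+216·33·33, 485·33+33·485) = (470449,32010)
n=3: (470449,32010)∘(485,33) = (485·470449+216·33·32010, 485·32010+33·470449) = (456335045,31049667)
n=4: (456335045,31049667)∘(485,33) = (485·456335045+216·33·31049667, 485·31049667+33·456335045) = (442644523201,30118144980)

485 33
470449 32010
456335045 31049667
442644523201 30118144980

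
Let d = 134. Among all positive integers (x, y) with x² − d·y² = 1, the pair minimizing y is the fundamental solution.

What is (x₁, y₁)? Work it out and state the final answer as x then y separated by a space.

145925 12606

[11; 1,1,2,1,3,…,1,1,22] for √134; ℓ=14 ⇒ convergent index 13
i=0: a=11 ⇒ p=11, q=1
i=1: a=1 ⇒ p=12, q=1
i=2: a=1 ⇒ p=23, q=2
i=3: a=2 ⇒ p=58, q=5
i=4: a=1 ⇒ p=81, q=7
i=5: a=3 ⇒ p=301, q=26
…
i=7: a=10 ⇒ p=4121, q=356
…
i=9: a=3 ⇒ p=17630, q=1523
i=10: a=1 ⇒ p=22133, q=1912
…
i=12: a=1 ⇒ p=84029, q=7259
i=13: a=1 ⇒ p=145925, q=12606
→ (145925, 12606).  Check: 145925²=21294105625, 134·12606²=21294105624, difference 1.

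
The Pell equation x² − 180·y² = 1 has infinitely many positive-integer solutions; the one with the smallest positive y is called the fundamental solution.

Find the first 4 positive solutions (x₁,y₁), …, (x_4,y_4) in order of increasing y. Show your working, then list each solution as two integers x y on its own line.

161 12
51841 3864
16692641 1244196
5374978561 400627248

√180 = [13; 2,2,2,26, …], period ℓ=4 (even) → k=3
i=0: a=13 ⇒ p=13, q=1
i=1: a=2 ⇒ p=27, q=2
i=2: a=2 ⇒ p=67, q=5
i=3: a=2 ⇒ p=161, q=12
→ (161, 12).  Check: 161²=25921, 180·12²=25920, difference 1.
n=2: (161,12)∘(161,12) = (161·161+180·12·12, 161·12+12·161) = (51841,3864)
n=3: (51841,3864)∘(161,12) = (161·51841+180·12·3864, 161·3864+12·51841) = (16692641,1244196)
n=4: (16692641,1244196)∘(161,12) = (161·16692641+180·12·1244196, 161·1244196+12·16692641) = (5374978561,400627248)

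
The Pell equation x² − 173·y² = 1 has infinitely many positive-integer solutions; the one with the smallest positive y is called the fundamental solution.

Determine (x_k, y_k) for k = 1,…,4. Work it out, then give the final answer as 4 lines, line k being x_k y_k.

√173 → a₀=13, period (6,1,1,6,26); ℓ=5 odd so k=9
k=0  a_k=13  p_k/q_k = 13/1
k=1  a_k=6  p_k/q_k = 79/6
…
k=4  a_k=6  p_k/q_k = 1118/85
k=5  a_k=26  p_k/q_k = 29239/2223
…
k=7  a_k=1  p_k/q_k = 205791/15646
k=8  a_k=1  p_k/q_k = 382343/29069
k=9  a_k=6  p_k/q_k = 2499849/190060
(x₁, y₁) = (2499849, 190060);  2499849² − 173·190060² = 1 ✓
n=2: (2499849,190060)∘(2499849,190060) = (2499849·2499849+173·190060·190060, 2499849·190060+190060·2499849) = (12498490045601,950242601880)
n=3: (12498490045601,950242601880)∘(2499849,190060) = (2499849·12498490045601+173·190060·950242601880, 2499849·950242601880+190060·12498490045601) = (62488675684008728649,4750926036134042180)
n=4: (62488675684008728649,4750926036134042180)∘(2499849,190060) = (2499849·62488675684008728649+173·190060·4750926036134042180, 2499849·4750926036134042180+190060·62488675684008728649) = (312424506839974574118902401,23753195401006348176659760)

2499849 190060
12498490045601 950242601880
62488675684008728649 4750926036134042180
312424506839974574118902401 23753195401006348176659760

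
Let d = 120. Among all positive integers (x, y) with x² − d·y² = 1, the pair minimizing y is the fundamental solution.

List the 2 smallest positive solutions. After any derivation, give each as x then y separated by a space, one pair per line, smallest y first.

11 1
241 22

[10; 1,20] for √120; ℓ=2 ⇒ convergent index 1
step 0: (10, 1)  from 10·(1,0) + (0,1)
step 1: (11, 1)  from 1·(10,1) + (1,0)
(x₁, y₁) = (11, 1);  11² − 120·1² = 1 ✓
k=2:  x_2 = 11·11+120·1·1 = 241,  y_2 = 11·1+1·11 = 22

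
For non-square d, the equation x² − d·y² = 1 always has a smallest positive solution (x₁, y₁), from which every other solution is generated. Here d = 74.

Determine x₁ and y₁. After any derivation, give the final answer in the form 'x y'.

√74 = [8; 1,1,1,1,16, …], period ℓ=5 (odd) → k=9
k=0  a_k=8  p_k/q_k = 8/1
…
k=2  a_k=1  p_k/q_k = 17/2
k=3  a_k=1  p_k/q_k = 26/3
…
k=5  a_k=16  p_k/q_k = 714/83
k=6  a_k=1  p_k/q_k = 757/88
…
k=8  a_k=1  p_k/q_k = 2228/259
k=9  a_k=1  p_k/q_k = 3699/430
→ (3699, 430).  Check: 3699²=13682601, 74·430²=13682600, difference 1.

3699 430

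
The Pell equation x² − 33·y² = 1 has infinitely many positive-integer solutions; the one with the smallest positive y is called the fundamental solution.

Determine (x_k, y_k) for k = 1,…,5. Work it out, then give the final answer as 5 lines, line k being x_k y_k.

[5; 1,2,1,10] for √33; ℓ=4 ⇒ convergent index 3
i=0: a=5 ⇒ p=5, q=1
i=1: a=1 ⇒ p=6, q=1
i=2: a=2 ⇒ p=17, q=3
i=3: a=1 ⇒ p=23, q=4
fundamental: x₁=23, y₁=4  (since 529 − 33·16 = 1)
n=2: (23,4)∘(23,4) = (23·23+33·4·4, 23·4+4·23) = (1057,184)
n=3: (1057,184)∘(23,4) = (23·1057+33·4·184, 23·184+4·1057) = (48599,8460)
n=4: (48599,8460)∘(23,4) = (23·48599+33·4·8460, 23·8460+4·48599) = (2234497,388976)
n=5: (2234497,388976)∘(23,4) = (23·2234497+33·4·388976, 23·388976+4·2234497) = (102738263,17884436)

23 4
1057 184
48599 8460
2234497 388976
102738263 17884436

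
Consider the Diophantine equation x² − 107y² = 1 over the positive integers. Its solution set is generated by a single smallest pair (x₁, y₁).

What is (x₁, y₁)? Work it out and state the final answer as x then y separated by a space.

962 93

d=107: √d = [10; 2,1,9,1,2,20] (ℓ=6, even), read p_5/q_5
k=0  a_k=10  p_k/q_k = 10/1
k=1  a_k=2  p_k/q_k = 21/2
k=2  a_k=1  p_k/q_k = 31/3
k=3  a_k=9  p_k/q_k = 300/29
k=4  a_k=1  p_k/q_k = 331/32
k=5  a_k=2  p_k/q_k = 962/93
(x₁, y₁) = (962, 93);  962² − 107·93² = 1 ✓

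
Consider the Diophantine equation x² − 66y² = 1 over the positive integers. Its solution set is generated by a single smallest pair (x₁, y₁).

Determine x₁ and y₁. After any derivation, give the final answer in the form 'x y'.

65 8

d=66: √d = [8; 8,16] (ℓ=2, even), read p_1/q_1
k=0  a_k=8  p_k/q_k = 8/1
k=1  a_k=8  p_k/q_k = 65/8
fundamental: x₁=65, y₁=8  (since 4225 − 66·64 = 1)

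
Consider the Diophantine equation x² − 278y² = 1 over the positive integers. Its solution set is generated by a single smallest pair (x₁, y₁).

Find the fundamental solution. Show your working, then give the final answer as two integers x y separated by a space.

√278 = [16; 1,2,16,2,1,32, …], period ℓ=6 (even) → k=5
a_0=16:  p_0=16·1+0=16,  q_0=16·0+1=1
a_1=1:  p_1=1·16+1=17,  q_1=1·1+0=1
…
a_4=2:  p_4=2·817+50=1684,  q_4=2·49+3=101
a_5=1:  p_5=1·1684+817=2501,  q_5=1·101+49=150
(x₁, y₁) = (2501, 150);  2501² − 278·150² = 1 ✓

2501 150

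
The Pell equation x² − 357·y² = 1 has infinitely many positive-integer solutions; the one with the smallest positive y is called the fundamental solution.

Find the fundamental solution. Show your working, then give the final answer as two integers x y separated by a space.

3401 180

[18; 1,8,2,8,1,36] for √357; ℓ=6 ⇒ convergent index 5
step 0: (18, 1)  from 18·(1,0) + (0,1)
…
step 3: (359, 19)  from 2·(170,9) + (19,1)
step 4: (3042, 161)  from 8·(359,19) + (170,9)
step 5: (3401, 180)  from 1·(3042,161) + (359,19)
→ (3401, 180).  Check: 3401²=11566801, 357·180²=11566800, difference 1.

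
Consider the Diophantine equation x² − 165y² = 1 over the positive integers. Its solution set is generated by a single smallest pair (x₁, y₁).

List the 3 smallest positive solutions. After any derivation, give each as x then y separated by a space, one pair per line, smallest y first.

[12; 1,5,2,5,1,24] for √165; ℓ=6 ⇒ convergent index 5
k=0  a_k=12  p_k/q_k = 12/1
k=1  a_k=1  p_k/q_k = 13/1
…
k=4  a_k=5  p_k/q_k = 912/71
k=5  a_k=1  p_k/q_k = 1079/84
fundamental: x₁=1079, y₁=84  (since 1164241 − 165·7056 = 1)
k=2:  x_2 = 1079·1079+165·84·84 = 2328481,  y_2 = 1079·84+84·1079 = 181272
k=3:  x_3 = 1079·2328481+165·84·181272 = 5024860919,  y_3 = 1079·181272+84·2328481 = 391184892

1079 84
2328481 181272
5024860919 391184892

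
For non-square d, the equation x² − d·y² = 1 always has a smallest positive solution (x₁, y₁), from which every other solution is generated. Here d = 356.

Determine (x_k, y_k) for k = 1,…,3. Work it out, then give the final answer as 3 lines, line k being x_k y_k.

500001 26500
500002000001 26500053000
500003000004500001 26500106000079500

[18; 1,6,1,1,2,…,6,1,36] for √356; ℓ=14 ⇒ convergent index 13
i=0: a=18 ⇒ p=18, q=1
…
i=2: a=6 ⇒ p=132, q=7
i=3: a=1 ⇒ p=151, q=8
…
i=6: a=1 ⇒ p=1000, q=53
…
i=8: a=1 ⇒ p=9717, q=515
…
i=12: a=6 ⇒ p=433982, q=23001
i=13: a=1 ⇒ p=500001, q=26500
(x₁, y₁) = (500001, 26500);  500001² − 356·26500² = 1 ✓
(x_2, y_2) = (500001·500001 + 356·26500·26500, 500001·26500 + 26500·500001) = (500002000001, 26500053000)
(x_3, y_3) = (500001·500002000001 + 356·26500·26500053000, 500001·26500053000 + 26500·500002000001) = (500003000004500001, 26500106000079500)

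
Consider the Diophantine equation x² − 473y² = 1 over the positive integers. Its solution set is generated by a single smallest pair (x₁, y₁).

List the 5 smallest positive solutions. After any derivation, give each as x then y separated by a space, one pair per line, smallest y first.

√473 → a₀=21, period (1,2,1,42); ℓ=4 even so k=3
k=0  a_k=21  p_k/q_k = 21/1
k=1  a_k=1  p_k/q_k = 22/1
k=2  a_k=2  p_k/q_k = 65/3
k=3  a_k=1  p_k/q_k = 87/4
(x₁, y₁) = (87, 4);  87² − 473·4² = 1 ✓
(87+4√473)^2 = 15137 + 696√473
(87+4√473)^3 = 2633751 + 121100√473
(87+4√473)^4 = 458257537 + 21070704√473
(87+4√473)^5 = 79734177687 + 3666181396√473

87 4
15137 696
2633751 121100
458257537 21070704
79734177687 3666181396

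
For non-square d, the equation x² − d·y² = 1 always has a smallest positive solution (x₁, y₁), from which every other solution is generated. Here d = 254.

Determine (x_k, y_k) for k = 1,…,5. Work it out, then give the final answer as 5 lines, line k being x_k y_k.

d=254: √d = [15; 1,14,1,30] (ℓ=4, even), read p_3/q_3
i=0: a=15 ⇒ p=15, q=1
…
i=2: a=14 ⇒ p=239, q=15
i=3: a=1 ⇒ p=255, q=16
fundamental: x₁=255, y₁=16  (since 65025 − 254·256 = 1)
k=2:  x_2 = 255·255+254·16·16 = 130049,  y_2 = 255·16+16·255 = 8160
k=3:  x_3 = 255·130049+254·16·8160 = 66324735,  y_3 = 255·8160+16·130049 = 4161584
k=4:  x_4 = 255·66324735+254·16·4161584 = 33825484801,  y_4 = 255·4161584+16·66324735 = 2122399680
k=5:  x_5 = 255·33825484801+254·16·2122399680 = 17250930923775,  y_5 = 255·2122399680+16·33825484801 = 1082419675216

255 16
130049 8160
66324735 4161584
33825484801 2122399680
17250930923775 1082419675216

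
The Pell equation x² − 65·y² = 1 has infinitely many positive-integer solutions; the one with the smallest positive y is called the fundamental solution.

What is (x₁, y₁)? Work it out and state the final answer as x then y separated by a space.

129 16

[8; 16] for √65; ℓ=1 ⇒ convergent index 1
i=0: a=8 ⇒ p=8, q=1
i=1: a=16 ⇒ p=129, q=16
(x₁, y₁) = (129, 16);  129² − 65·16² = 1 ✓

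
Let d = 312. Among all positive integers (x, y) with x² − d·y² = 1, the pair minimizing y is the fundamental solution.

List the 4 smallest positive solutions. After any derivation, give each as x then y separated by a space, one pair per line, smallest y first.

d=312: √d = [17; 1,1,1,34] (ℓ=4, even), read p_3/q_3
a_0=17:  p_0=17·1+0=17,  q_0=17·0+1=1
…
a_2=1:  p_2=1·18+17=35,  q_2=1·1+1=2
a_3=1:  p_3=1·35+18=53,  q_3=1·2+1=3
(x₁, y₁) = (53, 3);  53² − 312·3² = 1 ✓
k=2:  x_2 = 53·53+312·3·3 = 5617,  y_2 = 53·3+3·53 = 318
k=3:  x_3 = 53·5617+312·3·318 = 595349,  y_3 = 53·318+3·5617 = 33705
k=4:  x_4 = 53·595349+312·3·33705 = 63101377,  y_4 = 53·33705+3·595349 = 3572412

53 3
5617 318
595349 33705
63101377 3572412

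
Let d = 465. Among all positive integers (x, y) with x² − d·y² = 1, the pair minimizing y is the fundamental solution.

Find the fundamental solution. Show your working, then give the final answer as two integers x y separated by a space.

[21; 1,1,3,2,2,2,3,1,1,42] for √465; ℓ=10 ⇒ convergent index 9
a_0=21:  p_0=21·1+0=21,  q_0=21·0+1=1
…
a_2=1:  p_2=1·22+21=43,  q_2=1·1+1=2
a_3=3:  p_3=3·43+22=151,  q_3=3·2+1=7
a_4=2:  p_4=2·151+43=345,  q_4=2·7+2=16
a_5=2:  p_5=2·345+151=841,  q_5=2·16+7=39
a_6=2:  p_6=2·841+345=2027,  q_6=2·39+16=94
a_7=3:  p_7=3·2027+841=6922,  q_7=3·94+39=321
a_8=1:  p_8=1·6922+2027=8949,  q_8=1·321+94=415
a_9=1:  p_9=1·8949+6922=15871,  q_9=1·415+321=736
fundamental: x₁=15871, y₁=736  (since 251888641 − 465·541696 = 1)

15871 736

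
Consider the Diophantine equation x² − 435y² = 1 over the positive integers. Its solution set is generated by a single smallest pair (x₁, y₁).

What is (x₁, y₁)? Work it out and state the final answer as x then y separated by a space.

[20; 1,5,1,40] for √435; ℓ=4 ⇒ convergent index 3
i=0: a=20 ⇒ p=20, q=1
…
i=2: a=5 ⇒ p=125, q=6
i=3: a=1 ⇒ p=146, q=7
→ (146, 7).  Check: 146²=21316, 435·7²=21315, difference 1.

146 7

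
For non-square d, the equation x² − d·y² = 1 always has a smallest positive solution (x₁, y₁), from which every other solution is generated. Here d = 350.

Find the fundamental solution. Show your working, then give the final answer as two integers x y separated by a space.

√350 → a₀=18, period (1,2,2,2,1,36); ℓ=6 even so k=5
a_0=18:  p_0=18·1+0=18,  q_0=18·0+1=1
…
a_2=2:  p_2=2·19+18=56,  q_2=2·1+1=3
…
a_4=2:  p_4=2·131+56=318,  q_4=2·7+3=17
a_5=1:  p_5=1·318+131=449,  q_5=1·17+7=24
(x₁, y₁) = (449, 24);  449² − 350·24² = 1 ✓

449 24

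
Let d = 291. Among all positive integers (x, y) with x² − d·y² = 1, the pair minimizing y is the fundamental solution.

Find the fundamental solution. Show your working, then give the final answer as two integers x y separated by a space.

290 17

[17; 17,34] for √291; ℓ=2 ⇒ convergent index 1
step 0: (17, 1)  from 17·(1,0) + (0,1)
step 1: (290, 17)  from 17·(17,1) + (1,0)
fundamental: x₁=290, y₁=17  (since 84100 − 291·289 = 1)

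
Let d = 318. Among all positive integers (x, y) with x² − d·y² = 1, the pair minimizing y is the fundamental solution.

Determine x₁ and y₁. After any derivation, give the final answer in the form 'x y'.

d=318: √d = [17; 1,4,1,34] (ℓ=4, even), read p_3/q_3
a_0=17:  p_0=17·1+0=17,  q_0=17·0+1=1
a_1=1:  p_1=1·17+1=18,  q_1=1·1+0=1
a_2=4:  p_2=4·18+17=89,  q_2=4·1+1=5
a_3=1:  p_3=1·89+18=107,  q_3=1·5+1=6
(x₁, y₁) = (107, 6);  107² − 318·6² = 1 ✓

107 6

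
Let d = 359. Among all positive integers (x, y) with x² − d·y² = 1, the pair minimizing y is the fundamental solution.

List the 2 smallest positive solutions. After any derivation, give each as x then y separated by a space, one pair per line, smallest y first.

360 19
259199 13680

√359 → a₀=18, period (1,17,1,36); ℓ=4 even so k=3
step 0: (18, 1)  from 18·(1,0) + (0,1)
step 1: (19, 1)  from 1·(18,1) + (1,0)
step 2: (341, 18)  from 17·(19,1) + (18,1)
step 3: (360, 19)  from 1·(341,18) + (19,1)
→ (360, 19).  Check: 360²=129600, 359·19²=129599, difference 1.
n=2: (360,19)∘(360,19) = (360·360+359·19·19, 360·19+19·360) = (259199,13680)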